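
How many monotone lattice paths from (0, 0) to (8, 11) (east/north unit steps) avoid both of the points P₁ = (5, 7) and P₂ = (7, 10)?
Number of paths = 24806

Inclusion–exclusion. Total paths: C(19, 8) = 75582. Through P₁: C(12, 5)·C(7, 3) = 27720. Through P₂: C(17, 7)·C(2, 1) = 38896. Since P₁ is strictly southwest of P₂, a monotone path through both must visit P₁ then P₂; paths through both = C(12, 5)·C(5, 2)·C(2, 1) = 15840. Avoid both = 75582 − 27720 − 38896 + 15840 = 24806.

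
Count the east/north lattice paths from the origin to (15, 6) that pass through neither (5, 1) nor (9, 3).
Number of paths = 25326

Inclusion–exclusion. Total paths: C(21, 15) = 54264. Through P₁: C(6, 5)·C(15, 10) = 18018. Through P₂: C(12, 9)·C(9, 6) = 18480. Since P₁ is strictly southwest of P₂, a monotone path through both must visit P₁ then P₂; paths through both = C(6, 5)·C(6, 4)·C(9, 6) = 7560. Avoid both = 54264 − 18018 − 18480 + 7560 = 25326.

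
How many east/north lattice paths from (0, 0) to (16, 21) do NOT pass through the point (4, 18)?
Number of paths = 12872446345

Total paths from (0, 0) to (16, 21): C(37, 16) = 12875774670. Paths through (4, 18): (paths (0, 0) → (4, 18)) × (paths (4, 18) → (16, 21)) = C(22, 4) · C(15, 12) = 7315 · 455 = 3328325. Avoidance count = 12875774670 − 3328325 = 12872446345.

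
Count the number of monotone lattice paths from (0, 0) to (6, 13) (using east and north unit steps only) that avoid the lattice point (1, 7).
Number of paths = 23436

Total paths from (0, 0) to (6, 13): C(19, 6) = 27132. Paths through (1, 7): (paths (0, 0) → (1, 7)) × (paths (1, 7) → (6, 13)) = C(8, 1) · C(11, 5) = 8 · 462 = 3696. Avoidance count = 27132 − 3696 = 23436.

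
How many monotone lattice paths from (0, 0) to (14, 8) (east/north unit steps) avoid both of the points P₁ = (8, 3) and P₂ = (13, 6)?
Number of paths = 189864

Inclusion–exclusion. Total paths: C(22, 14) = 319770. Through P₁: C(11, 8)·C(11, 6) = 76230. Through P₂: C(19, 13)·C(3, 1) = 81396. Since P₁ is strictly southwest of P₂, a monotone path through both must visit P₁ then P₂; paths through both = C(11, 8)·C(8, 5)·C(3, 1) = 27720. Avoid both = 319770 − 76230 − 81396 + 27720 = 189864.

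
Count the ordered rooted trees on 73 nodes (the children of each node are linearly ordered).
C_72 = 20276890389709399862928998568254641025700

These ordered rooted trees are counted by the Catalan number C_n = (1/(n + 1)) · C(2n, n). For n = 72: C_72 = (1/73) · C(144, 72) = 1480212998448786189993816895482588794876100/73 = 20276890389709399862928998568254641025700.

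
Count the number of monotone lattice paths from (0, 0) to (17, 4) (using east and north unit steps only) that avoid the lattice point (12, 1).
Number of paths = 5257

Total paths from (0, 0) to (17, 4): C(21, 17) = 5985. Paths through (12, 1): (paths (0, 0) → (12, 1)) × (paths (12, 1) → (17, 4)) = C(13, 12) · C(8, 5) = 13 · 56 = 728. Avoidance count = 5985 − 728 = 5257.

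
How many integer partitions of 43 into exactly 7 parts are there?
p(43, 7 parts) = 4011

Partitions of n into exactly k parts are in bijection with partitions of n − k into at most k parts (subtract 1 from each part). So p(43, exactly 7) = p(36, parts ≤ 7). Computing via the recurrence p(m, j) = p(m, j−1) + p(m−j, j) gives 4011.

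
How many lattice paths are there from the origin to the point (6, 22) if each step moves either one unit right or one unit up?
Number of paths = 376740

A monotone lattice path from (0, 0) to (6, 22) consists of 6 east steps and 22 north steps in some order, so it is determined by which 6 of the 28 steps are east. The count is C(28, 6) = 376740.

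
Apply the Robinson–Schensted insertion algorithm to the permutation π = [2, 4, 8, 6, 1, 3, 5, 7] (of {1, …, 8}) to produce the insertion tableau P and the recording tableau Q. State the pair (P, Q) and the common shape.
P = [1, 3, 5, 7] / [2, 4, 6] / [8];  Q = [1, 2, 3, 8] / [4, 6, 7] / [5];  common shape = (4, 3, 1)

Row-insert the values π_1, π_2, … into P one at a time, bumping the leftmost entry strictly greater than the inserted value down to the next row. The recording tableau Q records, in position (i, j), the step at which that cell was added to P.
  Insert 2 (step 1): P = [2];  Q = [1]
  Insert 4 (step 2): P = [2, 4];  Q = [1, 2]
  Insert 8 (step 3): P = [2, 4, 8];  Q = [1, 2, 3]
  Insert 6 (step 4): P = [2, 4, 6] / [8];  Q = [1, 2, 3] / [4]
  Insert 1 (step 5): P = [1, 4, 6] / [2] / [8];  Q = [1, 2, 3] / [4] / [5]
  Insert 3 (step 6): P = [1, 3, 6] / [2, 4] / [8];  Q = [1, 2, 3] / [4, 6] / [5]
  Insert 5 (step 7): P = [1, 3, 5] / [2, 4, 6] / [8];  Q = [1, 2, 3] / [4, 6, 7] / [5]
  Insert 7 (step 8): P = [1, 3, 5, 7] / [2, 4, 6] / [8];  Q = [1, 2, 3, 8] / [4, 6, 7] / [5]
Final shape: (4, 3, 1).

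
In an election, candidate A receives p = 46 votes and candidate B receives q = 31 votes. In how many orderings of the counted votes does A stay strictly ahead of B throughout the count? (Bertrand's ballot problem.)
Strict-lead orderings = 625064902463937583200

Total orderings of the 77 votes with 46 for A: C(77, 46) = 3208666499314879593760. By the Bertrand ballot formula (Cycle Lemma / reflection principle), the number of orderings in which A is strictly ahead of B throughout is (p − q)/(p + q) · C(p + q, p) = (46 − 31)/(46 + 31) · 3208666499314879593760 = 625064902463937583200.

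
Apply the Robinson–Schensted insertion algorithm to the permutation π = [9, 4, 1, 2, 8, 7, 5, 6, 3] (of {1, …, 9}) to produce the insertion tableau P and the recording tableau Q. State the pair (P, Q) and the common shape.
P = [1, 2, 3, 6] / [4, 5] / [7] / [8] / [9];  Q = [1, 4, 5, 8] / [2, 6] / [3] / [7] / [9];  common shape = (4, 2, 1, 1, 1)

Row-insert the values π_1, π_2, … into P one at a time, bumping the leftmost entry strictly greater than the inserted value down to the next row. The recording tableau Q records, in position (i, j), the step at which that cell was added to P.
  Insert 9 (step 1): P = [9];  Q = [1]
  Insert 4 (step 2): P = [4] / [9];  Q = [1] / [2]
  Insert 1 (step 3): P = [1] / [4] / [9];  Q = [1] / [2] / [3]
  Insert 2 (step 4): P = [1, 2] / [4] / [9];  Q = [1, 4] / [2] / [3]
  Insert 8 (step 5): P = [1, 2, 8] / [4] / [9];  Q = [1, 4, 5] / [2] / [3]
  Insert 7 (step 6): P = [1, 2, 7] / [4, 8] / [9];  Q = [1, 4, 5] / [2, 6] / [3]
  Insert 5 (step 7): P = [1, 2, 5] / [4, 7] / [8] / [9];  Q = [1, 4, 5] / [2, 6] / [3] / [7]
  Insert 6 (step 8): P = [1, 2, 5, 6] / [4, 7] / [8] / [9];  Q = [1, 4, 5, 8] / [2, 6] / [3] / [7]
  Insert 3 (step 9): P = [1, 2, 3, 6] / [4, 5] / [7] / [8] / [9];  Q = [1, 4, 5, 8] / [2, 6] / [3] / [7] / [9]
Final shape: (4, 2, 1, 1, 1).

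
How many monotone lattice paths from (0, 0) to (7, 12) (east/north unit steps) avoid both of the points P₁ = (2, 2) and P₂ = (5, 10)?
Number of paths = 20292

Inclusion–exclusion. Total paths: C(19, 7) = 50388. Through P₁: C(4, 2)·C(15, 5) = 18018. Through P₂: C(15, 5)·C(4, 2) = 18018. Since P₁ is strictly southwest of P₂, a monotone path through both must visit P₁ then P₂; paths through both = C(4, 2)·C(11, 3)·C(4, 2) = 5940. Avoid both = 50388 − 18018 − 18018 + 5940 = 20292.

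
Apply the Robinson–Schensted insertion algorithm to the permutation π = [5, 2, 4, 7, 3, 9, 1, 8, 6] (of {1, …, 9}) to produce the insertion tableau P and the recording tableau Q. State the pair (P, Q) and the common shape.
P = [1, 3, 6, 8] / [2, 7] / [4, 9] / [5];  Q = [1, 3, 4, 6] / [2, 8] / [5, 9] / [7];  common shape = (4, 2, 2, 1)

Row-insert the values π_1, π_2, … into P one at a time, bumping the leftmost entry strictly greater than the inserted value down to the next row. The recording tableau Q records, in position (i, j), the step at which that cell was added to P.
  Insert 5 (step 1): P = [5];  Q = [1]
  Insert 2 (step 2): P = [2] / [5];  Q = [1] / [2]
  Insert 4 (step 3): P = [2, 4] / [5];  Q = [1, 3] / [2]
  Insert 7 (step 4): P = [2, 4, 7] / [5];  Q = [1, 3, 4] / [2]
  Insert 3 (step 5): P = [2, 3, 7] / [4] / [5];  Q = [1, 3, 4] / [2] / [5]
  Insert 9 (step 6): P = [2, 3, 7, 9] / [4] / [5];  Q = [1, 3, 4, 6] / [2] / [5]
  Insert 1 (step 7): P = [1, 3, 7, 9] / [2] / [4] / [5];  Q = [1, 3, 4, 6] / [2] / [5] / [7]
  Insert 8 (step 8): P = [1, 3, 7, 8] / [2, 9] / [4] / [5];  Q = [1, 3, 4, 6] / [2, 8] / [5] / [7]
  Insert 6 (step 9): P = [1, 3, 6, 8] / [2, 7] / [4, 9] / [5];  Q = [1, 3, 4, 6] / [2, 8] / [5, 9] / [7]
Final shape: (4, 2, 2, 1).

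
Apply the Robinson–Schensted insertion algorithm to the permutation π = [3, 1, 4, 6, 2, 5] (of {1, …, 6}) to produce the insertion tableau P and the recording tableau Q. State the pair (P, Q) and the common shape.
P = [1, 2, 5] / [3, 4, 6];  Q = [1, 3, 4] / [2, 5, 6];  common shape = (3, 3)

Row-insert the values π_1, π_2, … into P one at a time, bumping the leftmost entry strictly greater than the inserted value down to the next row. The recording tableau Q records, in position (i, j), the step at which that cell was added to P.
  Insert 3 (step 1): P = [3];  Q = [1]
  Insert 1 (step 2): P = [1] / [3];  Q = [1] / [2]
  Insert 4 (step 3): P = [1, 4] / [3];  Q = [1, 3] / [2]
  Insert 6 (step 4): P = [1, 4, 6] / [3];  Q = [1, 3, 4] / [2]
  Insert 2 (step 5): P = [1, 2, 6] / [3, 4];  Q = [1, 3, 4] / [2, 5]
  Insert 5 (step 6): P = [1, 2, 5] / [3, 4, 6];  Q = [1, 3, 4] / [2, 5, 6]
Final shape: (3, 3).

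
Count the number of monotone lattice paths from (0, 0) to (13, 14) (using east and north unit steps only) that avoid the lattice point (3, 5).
Number of paths = 14885132

Total paths from (0, 0) to (13, 14): C(27, 13) = 20058300. Paths through (3, 5): (paths (0, 0) → (3, 5)) × (paths (3, 5) → (13, 14)) = C(8, 3) · C(19, 10) = 56 · 92378 = 5173168. Avoidance count = 20058300 − 5173168 = 14885132.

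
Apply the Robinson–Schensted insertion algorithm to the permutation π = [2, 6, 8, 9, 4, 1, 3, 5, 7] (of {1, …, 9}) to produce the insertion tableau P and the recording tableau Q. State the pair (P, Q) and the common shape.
P = [1, 3, 5, 7] / [2, 4, 8, 9] / [6];  Q = [1, 2, 3, 4] / [5, 7, 8, 9] / [6];  common shape = (4, 4, 1)

Row-insert the values π_1, π_2, … into P one at a time, bumping the leftmost entry strictly greater than the inserted value down to the next row. The recording tableau Q records, in position (i, j), the step at which that cell was added to P.
  Insert 2 (step 1): P = [2];  Q = [1]
  Insert 6 (step 2): P = [2, 6];  Q = [1, 2]
  Insert 8 (step 3): P = [2, 6, 8];  Q = [1, 2, 3]
  Insert 9 (step 4): P = [2, 6, 8, 9];  Q = [1, 2, 3, 4]
  Insert 4 (step 5): P = [2, 4, 8, 9] / [6];  Q = [1, 2, 3, 4] / [5]
  Insert 1 (step 6): P = [1, 4, 8, 9] / [2] / [6];  Q = [1, 2, 3, 4] / [5] / [6]
  Insert 3 (step 7): P = [1, 3, 8, 9] / [2, 4] / [6];  Q = [1, 2, 3, 4] / [5, 7] / [6]
  Insert 5 (step 8): P = [1, 3, 5, 9] / [2, 4, 8] / [6];  Q = [1, 2, 3, 4] / [5, 7, 8] / [6]
  Insert 7 (step 9): P = [1, 3, 5, 7] / [2, 4, 8, 9] / [6];  Q = [1, 2, 3, 4] / [5, 7, 8, 9] / [6]
Final shape: (4, 4, 1).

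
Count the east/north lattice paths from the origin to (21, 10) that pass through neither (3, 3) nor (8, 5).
Number of paths = 27309709

Inclusion–exclusion. Total paths: C(31, 21) = 44352165. Through P₁: C(6, 3)·C(25, 18) = 9614000. Through P₂: C(13, 8)·C(18, 13) = 11027016. Since P₁ is strictly southwest of P₂, a monotone path through both must visit P₁ then P₂; paths through both = C(6, 3)·C(7, 5)·C(18, 13) = 3598560. Avoid both = 44352165 − 9614000 − 11027016 + 3598560 = 27309709.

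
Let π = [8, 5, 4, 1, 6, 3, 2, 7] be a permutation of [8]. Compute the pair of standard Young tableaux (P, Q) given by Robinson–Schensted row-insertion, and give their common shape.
P = [1, 2, 7] / [3, 6] / [4] / [5] / [8];  Q = [1, 5, 8] / [2, 6] / [3] / [4] / [7];  common shape = (3, 2, 1, 1, 1)

Row-insert the values π_1, π_2, … into P one at a time, bumping the leftmost entry strictly greater than the inserted value down to the next row. The recording tableau Q records, in position (i, j), the step at which that cell was added to P.
  Insert 8 (step 1): P = [8];  Q = [1]
  Insert 5 (step 2): P = [5] / [8];  Q = [1] / [2]
  Insert 4 (step 3): P = [4] / [5] / [8];  Q = [1] / [2] / [3]
  Insert 1 (step 4): P = [1] / [4] / [5] / [8];  Q = [1] / [2] / [3] / [4]
  Insert 6 (step 5): P = [1, 6] / [4] / [5] / [8];  Q = [1, 5] / [2] / [3] / [4]
  Insert 3 (step 6): P = [1, 3] / [4, 6] / [5] / [8];  Q = [1, 5] / [2, 6] / [3] / [4]
  Insert 2 (step 7): P = [1, 2] / [3, 6] / [4] / [5] / [8];  Q = [1, 5] / [2, 6] / [3] / [4] / [7]
  Insert 7 (step 8): P = [1, 2, 7] / [3, 6] / [4] / [5] / [8];  Q = [1, 5, 8] / [2, 6] / [3] / [4] / [7]
Final shape: (3, 2, 1, 1, 1).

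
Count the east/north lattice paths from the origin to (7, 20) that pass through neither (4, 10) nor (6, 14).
Number of paths = 435529

Inclusion–exclusion. Total paths: C(27, 7) = 888030. Through P₁: C(14, 4)·C(13, 3) = 286286. Through P₂: C(20, 6)·C(7, 1) = 271320. Since P₁ is strictly southwest of P₂, a monotone path through both must visit P₁ then P₂; paths through both = C(14, 4)·C(6, 2)·C(7, 1) = 105105. Avoid both = 888030 − 286286 − 271320 + 105105 = 435529.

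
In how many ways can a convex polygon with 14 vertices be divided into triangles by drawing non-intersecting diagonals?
C_12 = 208012

These polygon triangulations are counted by the Catalan number C_n = (1/(n + 1)) · C(2n, n). For n = 12: C_12 = (1/13) · C(24, 12) = 2704156/13 = 208012.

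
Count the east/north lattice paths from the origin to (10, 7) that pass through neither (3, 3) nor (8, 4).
Number of paths = 9098

Inclusion–exclusion. Total paths: C(17, 10) = 19448. Through P₁: C(6, 3)·C(11, 7) = 6600. Through P₂: C(12, 8)·C(5, 2) = 4950. Since P₁ is strictly southwest of P₂, a monotone path through both must visit P₁ then P₂; paths through both = C(6, 3)·C(6, 5)·C(5, 2) = 1200. Avoid both = 19448 − 6600 − 4950 + 1200 = 9098.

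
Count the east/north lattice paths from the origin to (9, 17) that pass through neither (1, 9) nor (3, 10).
Number of paths = 2556554

Inclusion–exclusion. Total paths: C(26, 9) = 3124550. Through P₁: C(10, 1)·C(16, 8) = 128700. Through P₂: C(13, 3)·C(13, 6) = 490776. Since P₁ is strictly southwest of P₂, a monotone path through both must visit P₁ then P₂; paths through both = C(10, 1)·C(3, 2)·C(13, 6) = 51480. Avoid both = 3124550 − 128700 − 490776 + 51480 = 2556554.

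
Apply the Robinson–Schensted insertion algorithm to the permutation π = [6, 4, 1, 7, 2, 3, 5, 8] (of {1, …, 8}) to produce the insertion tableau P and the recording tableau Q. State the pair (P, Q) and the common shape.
P = [1, 2, 3, 5, 8] / [4, 7] / [6];  Q = [1, 4, 6, 7, 8] / [2, 5] / [3];  common shape = (5, 2, 1)

Row-insert the values π_1, π_2, … into P one at a time, bumping the leftmost entry strictly greater than the inserted value down to the next row. The recording tableau Q records, in position (i, j), the step at which that cell was added to P.
  Insert 6 (step 1): P = [6];  Q = [1]
  Insert 4 (step 2): P = [4] / [6];  Q = [1] / [2]
  Insert 1 (step 3): P = [1] / [4] / [6];  Q = [1] / [2] / [3]
  Insert 7 (step 4): P = [1, 7] / [4] / [6];  Q = [1, 4] / [2] / [3]
  Insert 2 (step 5): P = [1, 2] / [4, 7] / [6];  Q = [1, 4] / [2, 5] / [3]
  Insert 3 (step 6): P = [1, 2, 3] / [4, 7] / [6];  Q = [1, 4, 6] / [2, 5] / [3]
  Insert 5 (step 7): P = [1, 2, 3, 5] / [4, 7] / [6];  Q = [1, 4, 6, 7] / [2, 5] / [3]
  Insert 8 (step 8): P = [1, 2, 3, 5, 8] / [4, 7] / [6];  Q = [1, 4, 6, 7, 8] / [2, 5] / [3]
Final shape: (5, 2, 1).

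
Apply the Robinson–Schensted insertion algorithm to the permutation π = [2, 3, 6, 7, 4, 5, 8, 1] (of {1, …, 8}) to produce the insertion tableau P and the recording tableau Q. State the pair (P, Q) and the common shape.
P = [1, 3, 4, 5, 8] / [2, 7] / [6];  Q = [1, 2, 3, 4, 7] / [5, 6] / [8];  common shape = (5, 2, 1)

Row-insert the values π_1, π_2, … into P one at a time, bumping the leftmost entry strictly greater than the inserted value down to the next row. The recording tableau Q records, in position (i, j), the step at which that cell was added to P.
  Insert 2 (step 1): P = [2];  Q = [1]
  Insert 3 (step 2): P = [2, 3];  Q = [1, 2]
  Insert 6 (step 3): P = [2, 3, 6];  Q = [1, 2, 3]
  Insert 7 (step 4): P = [2, 3, 6, 7];  Q = [1, 2, 3, 4]
  Insert 4 (step 5): P = [2, 3, 4, 7] / [6];  Q = [1, 2, 3, 4] / [5]
  Insert 5 (step 6): P = [2, 3, 4, 5] / [6, 7];  Q = [1, 2, 3, 4] / [5, 6]
  Insert 8 (step 7): P = [2, 3, 4, 5, 8] / [6, 7];  Q = [1, 2, 3, 4, 7] / [5, 6]
  Insert 1 (step 8): P = [1, 3, 4, 5, 8] / [2, 7] / [6];  Q = [1, 2, 3, 4, 7] / [5, 6] / [8]
Final shape: (5, 2, 1).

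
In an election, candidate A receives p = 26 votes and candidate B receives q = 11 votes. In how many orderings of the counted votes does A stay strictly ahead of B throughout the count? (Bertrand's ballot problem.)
Strict-lead orderings = 346618440

Total orderings of the 37 votes with 26 for A: C(37, 26) = 854992152. By the Bertrand ballot formula (Cycle Lemma / reflection principle), the number of orderings in which A is strictly ahead of B throughout is (p − q)/(p + q) · C(p + q, p) = (26 − 11)/(26 + 11) · 854992152 = 346618440.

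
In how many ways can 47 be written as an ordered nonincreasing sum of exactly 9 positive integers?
p(47, 9 parts) = 10156

Partitions of n into exactly k parts are in bijection with partitions of n − k into at most k parts (subtract 1 from each part). So p(47, exactly 9) = p(38, parts ≤ 9). Computing via the recurrence p(m, j) = p(m, j−1) + p(m−j, j) gives 10156.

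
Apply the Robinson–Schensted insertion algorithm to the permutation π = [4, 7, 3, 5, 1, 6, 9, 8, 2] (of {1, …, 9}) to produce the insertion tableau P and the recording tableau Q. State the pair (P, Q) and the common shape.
P = [1, 2, 6, 8] / [3, 5, 9] / [4, 7];  Q = [1, 2, 6, 7] / [3, 4, 8] / [5, 9];  common shape = (4, 3, 2)

Row-insert the values π_1, π_2, … into P one at a time, bumping the leftmost entry strictly greater than the inserted value down to the next row. The recording tableau Q records, in position (i, j), the step at which that cell was added to P.
  Insert 4 (step 1): P = [4];  Q = [1]
  Insert 7 (step 2): P = [4, 7];  Q = [1, 2]
  Insert 3 (step 3): P = [3, 7] / [4];  Q = [1, 2] / [3]
  Insert 5 (step 4): P = [3, 5] / [4, 7];  Q = [1, 2] / [3, 4]
  Insert 1 (step 5): P = [1, 5] / [3, 7] / [4];  Q = [1, 2] / [3, 4] / [5]
  Insert 6 (step 6): P = [1, 5, 6] / [3, 7] / [4];  Q = [1, 2, 6] / [3, 4] / [5]
  Insert 9 (step 7): P = [1, 5, 6, 9] / [3, 7] / [4];  Q = [1, 2, 6, 7] / [3, 4] / [5]
  Insert 8 (step 8): P = [1, 5, 6, 8] / [3, 7, 9] / [4];  Q = [1, 2, 6, 7] / [3, 4, 8] / [5]
  Insert 2 (step 9): P = [1, 2, 6, 8] / [3, 5, 9] / [4, 7];  Q = [1, 2, 6, 7] / [3, 4, 8] / [5, 9]
Final shape: (4, 3, 2).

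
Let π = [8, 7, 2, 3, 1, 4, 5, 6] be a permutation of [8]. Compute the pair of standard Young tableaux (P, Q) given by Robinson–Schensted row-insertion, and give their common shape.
P = [1, 3, 4, 5, 6] / [2] / [7] / [8];  Q = [1, 4, 6, 7, 8] / [2] / [3] / [5];  common shape = (5, 1, 1, 1)

Row-insert the values π_1, π_2, … into P one at a time, bumping the leftmost entry strictly greater than the inserted value down to the next row. The recording tableau Q records, in position (i, j), the step at which that cell was added to P.
  Insert 8 (step 1): P = [8];  Q = [1]
  Insert 7 (step 2): P = [7] / [8];  Q = [1] / [2]
  Insert 2 (step 3): P = [2] / [7] / [8];  Q = [1] / [2] / [3]
  Insert 3 (step 4): P = [2, 3] / [7] / [8];  Q = [1, 4] / [2] / [3]
  Insert 1 (step 5): P = [1, 3] / [2] / [7] / [8];  Q = [1, 4] / [2] / [3] / [5]
  Insert 4 (step 6): P = [1, 3, 4] / [2] / [7] / [8];  Q = [1, 4, 6] / [2] / [3] / [5]
  Insert 5 (step 7): P = [1, 3, 4, 5] / [2] / [7] / [8];  Q = [1, 4, 6, 7] / [2] / [3] / [5]
  Insert 6 (step 8): P = [1, 3, 4, 5, 6] / [2] / [7] / [8];  Q = [1, 4, 6, 7, 8] / [2] / [3] / [5]
Final shape: (5, 1, 1, 1).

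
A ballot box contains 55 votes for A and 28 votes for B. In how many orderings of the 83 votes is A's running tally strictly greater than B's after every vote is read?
Strict-lead orderings = 3315651101798115662352

Total orderings of the 83 votes with 55 for A: C(83, 55) = 10192557090712725925008. By the Bertrand ballot formula (Cycle Lemma / reflection principle), the number of orderings in which A is strictly ahead of B throughout is (p − q)/(p + q) · C(p + q, p) = (55 − 28)/(55 + 28) · 10192557090712725925008 = 3315651101798115662352.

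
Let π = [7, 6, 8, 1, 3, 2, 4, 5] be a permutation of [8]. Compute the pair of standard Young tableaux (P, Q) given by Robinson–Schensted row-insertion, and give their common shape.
P = [1, 2, 4, 5] / [3, 8] / [6] / [7];  Q = [1, 3, 7, 8] / [2, 5] / [4] / [6];  common shape = (4, 2, 1, 1)

Row-insert the values π_1, π_2, … into P one at a time, bumping the leftmost entry strictly greater than the inserted value down to the next row. The recording tableau Q records, in position (i, j), the step at which that cell was added to P.
  Insert 7 (step 1): P = [7];  Q = [1]
  Insert 6 (step 2): P = [6] / [7];  Q = [1] / [2]
  Insert 8 (step 3): P = [6, 8] / [7];  Q = [1, 3] / [2]
  Insert 1 (step 4): P = [1, 8] / [6] / [7];  Q = [1, 3] / [2] / [4]
  Insert 3 (step 5): P = [1, 3] / [6, 8] / [7];  Q = [1, 3] / [2, 5] / [4]
  Insert 2 (step 6): P = [1, 2] / [3, 8] / [6] / [7];  Q = [1, 3] / [2, 5] / [4] / [6]
  Insert 4 (step 7): P = [1, 2, 4] / [3, 8] / [6] / [7];  Q = [1, 3, 7] / [2, 5] / [4] / [6]
  Insert 5 (step 8): P = [1, 2, 4, 5] / [3, 8] / [6] / [7];  Q = [1, 3, 7, 8] / [2, 5] / [4] / [6]
Final shape: (4, 2, 1, 1).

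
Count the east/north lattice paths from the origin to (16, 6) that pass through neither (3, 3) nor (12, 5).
Number of paths = 37973

Inclusion–exclusion. Total paths: C(22, 16) = 74613. Through P₁: C(6, 3)·C(16, 13) = 11200. Through P₂: C(17, 12)·C(5, 4) = 30940. Since P₁ is strictly southwest of P₂, a monotone path through both must visit P₁ then P₂; paths through both = C(6, 3)·C(11, 9)·C(5, 4) = 5500. Avoid both = 74613 − 11200 − 30940 + 5500 = 37973.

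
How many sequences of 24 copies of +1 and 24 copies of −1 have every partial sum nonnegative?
C_24 = 1289904147324

These ballot sequences are counted by the Catalan number C_n = (1/(n + 1)) · C(2n, n). For n = 24: C_24 = (1/25) · C(48, 24) = 32247603683100/25 = 1289904147324.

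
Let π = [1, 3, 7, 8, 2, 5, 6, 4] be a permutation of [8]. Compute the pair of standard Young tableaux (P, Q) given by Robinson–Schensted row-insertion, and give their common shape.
P = [1, 2, 4, 6] / [3, 5, 8] / [7];  Q = [1, 2, 3, 4] / [5, 6, 7] / [8];  common shape = (4, 3, 1)

Row-insert the values π_1, π_2, … into P one at a time, bumping the leftmost entry strictly greater than the inserted value down to the next row. The recording tableau Q records, in position (i, j), the step at which that cell was added to P.
  Insert 1 (step 1): P = [1];  Q = [1]
  Insert 3 (step 2): P = [1, 3];  Q = [1, 2]
  Insert 7 (step 3): P = [1, 3, 7];  Q = [1, 2, 3]
  Insert 8 (step 4): P = [1, 3, 7, 8];  Q = [1, 2, 3, 4]
  Insert 2 (step 5): P = [1, 2, 7, 8] / [3];  Q = [1, 2, 3, 4] / [5]
  Insert 5 (step 6): P = [1, 2, 5, 8] / [3, 7];  Q = [1, 2, 3, 4] / [5, 6]
  Insert 6 (step 7): P = [1, 2, 5, 6] / [3, 7, 8];  Q = [1, 2, 3, 4] / [5, 6, 7]
  Insert 4 (step 8): P = [1, 2, 4, 6] / [3, 5, 8] / [7];  Q = [1, 2, 3, 4] / [5, 6, 7] / [8]
Final shape: (4, 3, 1).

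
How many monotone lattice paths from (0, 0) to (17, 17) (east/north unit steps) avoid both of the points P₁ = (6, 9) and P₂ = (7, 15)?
Number of paths = 1946374716

Inclusion–exclusion. Total paths: C(34, 17) = 2333606220. Through P₁: C(15, 6)·C(19, 11) = 378287910. Through P₂: C(22, 7)·C(12, 10) = 11255904. Since P₁ is strictly southwest of P₂, a monotone path through both must visit P₁ then P₂; paths through both = C(15, 6)·C(7, 1)·C(12, 10) = 2312310. Avoid both = 2333606220 − 378287910 − 11255904 + 2312310 = 1946374716.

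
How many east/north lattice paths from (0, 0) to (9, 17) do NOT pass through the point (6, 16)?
Number of paths = 2826098

Total paths from (0, 0) to (9, 17): C(26, 9) = 3124550. Paths through (6, 16): (paths (0, 0) → (6, 16)) × (paths (6, 16) → (9, 17)) = C(22, 6) · C(4, 3) = 74613 · 4 = 298452. Avoidance count = 3124550 − 298452 = 2826098.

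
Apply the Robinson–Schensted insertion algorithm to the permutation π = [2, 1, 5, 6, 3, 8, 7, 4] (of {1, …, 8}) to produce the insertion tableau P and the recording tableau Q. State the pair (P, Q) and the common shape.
P = [1, 3, 4, 7] / [2, 5, 6] / [8];  Q = [1, 3, 4, 6] / [2, 5, 7] / [8];  common shape = (4, 3, 1)

Row-insert the values π_1, π_2, … into P one at a time, bumping the leftmost entry strictly greater than the inserted value down to the next row. The recording tableau Q records, in position (i, j), the step at which that cell was added to P.
  Insert 2 (step 1): P = [2];  Q = [1]
  Insert 1 (step 2): P = [1] / [2];  Q = [1] / [2]
  Insert 5 (step 3): P = [1, 5] / [2];  Q = [1, 3] / [2]
  Insert 6 (step 4): P = [1, 5, 6] / [2];  Q = [1, 3, 4] / [2]
  Insert 3 (step 5): P = [1, 3, 6] / [2, 5];  Q = [1, 3, 4] / [2, 5]
  Insert 8 (step 6): P = [1, 3, 6, 8] / [2, 5];  Q = [1, 3, 4, 6] / [2, 5]
  Insert 7 (step 7): P = [1, 3, 6, 7] / [2, 5, 8];  Q = [1, 3, 4, 6] / [2, 5, 7]
  Insert 4 (step 8): P = [1, 3, 4, 7] / [2, 5, 6] / [8];  Q = [1, 3, 4, 6] / [2, 5, 7] / [8]
Final shape: (4, 3, 1).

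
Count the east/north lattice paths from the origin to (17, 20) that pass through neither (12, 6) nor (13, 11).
Number of paths = 13984403118

Inclusion–exclusion. Total paths: C(37, 17) = 15905368710. Through P₁: C(18, 12)·C(19, 5) = 215862192. Through P₂: C(24, 13)·C(13, 4) = 1784742960. Since P₁ is strictly southwest of P₂, a monotone path through both must visit P₁ then P₂; paths through both = C(18, 12)·C(6, 1)·C(13, 4) = 79639560. Avoid both = 15905368710 − 215862192 − 1784742960 + 79639560 = 13984403118.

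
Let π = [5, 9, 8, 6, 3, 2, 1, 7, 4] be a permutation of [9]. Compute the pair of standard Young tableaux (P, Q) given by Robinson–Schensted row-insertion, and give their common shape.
P = [1, 4, 7] / [2, 6] / [3] / [5] / [8] / [9];  Q = [1, 2, 8] / [3, 9] / [4] / [5] / [6] / [7];  common shape = (3, 2, 1, 1, 1, 1)

Row-insert the values π_1, π_2, … into P one at a time, bumping the leftmost entry strictly greater than the inserted value down to the next row. The recording tableau Q records, in position (i, j), the step at which that cell was added to P.
  Insert 5 (step 1): P = [5];  Q = [1]
  Insert 9 (step 2): P = [5, 9];  Q = [1, 2]
  Insert 8 (step 3): P = [5, 8] / [9];  Q = [1, 2] / [3]
  Insert 6 (step 4): P = [5, 6] / [8] / [9];  Q = [1, 2] / [3] / [4]
  Insert 3 (step 5): P = [3, 6] / [5] / [8] / [9];  Q = [1, 2] / [3] / [4] / [5]
  Insert 2 (step 6): P = [2, 6] / [3] / [5] / [8] / [9];  Q = [1, 2] / [3] / [4] / [5] / [6]
  Insert 1 (step 7): P = [1, 6] / [2] / [3] / [5] / [8] / [9];  Q = [1, 2] / [3] / [4] / [5] / [6] / [7]
  Insert 7 (step 8): P = [1, 6, 7] / [2] / [3] / [5] / [8] / [9];  Q = [1, 2, 8] / [3] / [4] / [5] / [6] / [7]
  Insert 4 (step 9): P = [1, 4, 7] / [2, 6] / [3] / [5] / [8] / [9];  Q = [1, 2, 8] / [3, 9] / [4] / [5] / [6] / [7]
Final shape: (3, 2, 1, 1, 1, 1).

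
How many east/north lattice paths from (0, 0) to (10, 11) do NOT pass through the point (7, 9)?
Number of paths = 238316

Total paths from (0, 0) to (10, 11): C(21, 10) = 352716. Paths through (7, 9): (paths (0, 0) → (7, 9)) × (paths (7, 9) → (10, 11)) = C(16, 7) · C(5, 3) = 11440 · 10 = 114400. Avoidance count = 352716 − 114400 = 238316.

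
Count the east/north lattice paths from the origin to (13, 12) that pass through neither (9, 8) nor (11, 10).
Number of paths = 2257464

Inclusion–exclusion. Total paths: C(25, 13) = 5200300. Through P₁: C(17, 9)·C(8, 4) = 1701700. Through P₂: C(21, 11)·C(4, 2) = 2116296. Since P₁ is strictly southwest of P₂, a monotone path through both must visit P₁ then P₂; paths through both = C(17, 9)·C(4, 2)·C(4, 2) = 875160. Avoid both = 5200300 − 1701700 − 2116296 + 875160 = 2257464.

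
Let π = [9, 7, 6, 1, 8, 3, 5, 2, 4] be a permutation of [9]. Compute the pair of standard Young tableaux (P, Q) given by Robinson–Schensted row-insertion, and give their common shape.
P = [1, 2, 4] / [3, 5] / [6, 8] / [7] / [9];  Q = [1, 5, 7] / [2, 6] / [3, 9] / [4] / [8];  common shape = (3, 2, 2, 1, 1)

Row-insert the values π_1, π_2, … into P one at a time, bumping the leftmost entry strictly greater than the inserted value down to the next row. The recording tableau Q records, in position (i, j), the step at which that cell was added to P.
  Insert 9 (step 1): P = [9];  Q = [1]
  Insert 7 (step 2): P = [7] / [9];  Q = [1] / [2]
  Insert 6 (step 3): P = [6] / [7] / [9];  Q = [1] / [2] / [3]
  Insert 1 (step 4): P = [1] / [6] / [7] / [9];  Q = [1] / [2] / [3] / [4]
  Insert 8 (step 5): P = [1, 8] / [6] / [7] / [9];  Q = [1, 5] / [2] / [3] / [4]
  Insert 3 (step 6): P = [1, 3] / [6, 8] / [7] / [9];  Q = [1, 5] / [2, 6] / [3] / [4]
  Insert 5 (step 7): P = [1, 3, 5] / [6, 8] / [7] / [9];  Q = [1, 5, 7] / [2, 6] / [3] / [4]
  Insert 2 (step 8): P = [1, 2, 5] / [3, 8] / [6] / [7] / [9];  Q = [1, 5, 7] / [2, 6] / [3] / [4] / [8]
  Insert 4 (step 9): P = [1, 2, 4] / [3, 5] / [6, 8] / [7] / [9];  Q = [1, 5, 7] / [2, 6] / [3, 9] / [4] / [8]
Final shape: (3, 2, 2, 1, 1).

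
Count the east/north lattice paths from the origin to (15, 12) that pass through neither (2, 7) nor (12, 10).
Number of paths = 10711912

Inclusion–exclusion. Total paths: C(27, 15) = 17383860. Through P₁: C(9, 2)·C(18, 13) = 308448. Through P₂: C(22, 12)·C(5, 3) = 6466460. Since P₁ is strictly southwest of P₂, a monotone path through both must visit P₁ then P₂; paths through both = C(9, 2)·C(13, 10)·C(5, 3) = 102960. Avoid both = 17383860 − 308448 − 6466460 + 102960 = 10711912.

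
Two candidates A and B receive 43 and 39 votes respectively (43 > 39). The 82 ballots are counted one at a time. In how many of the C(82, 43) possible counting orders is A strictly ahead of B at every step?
Strict-lead orderings = 18816592728628647691200

Total orderings of the 82 votes with 43 for A: C(82, 43) = 385740150936887277669600. By the Bertrand ballot formula (Cycle Lemma / reflection principle), the number of orderings in which A is strictly ahead of B throughout is (p − q)/(p + q) · C(p + q, p) = (43 − 39)/(43 + 39) · 385740150936887277669600 = 18816592728628647691200.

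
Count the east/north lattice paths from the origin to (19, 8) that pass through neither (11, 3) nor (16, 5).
Number of paths = 1497507

Inclusion–exclusion. Total paths: C(27, 19) = 2220075. Through P₁: C(14, 11)·C(13, 8) = 468468. Through P₂: C(21, 16)·C(6, 3) = 406980. Since P₁ is strictly southwest of P₂, a monotone path through both must visit P₁ then P₂; paths through both = C(14, 11)·C(7, 5)·C(6, 3) = 152880. Avoid both = 2220075 − 468468 − 406980 + 152880 = 1497507.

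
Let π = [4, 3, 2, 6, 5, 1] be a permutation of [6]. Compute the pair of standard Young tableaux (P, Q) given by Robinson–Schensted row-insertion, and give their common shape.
P = [1, 5] / [2, 6] / [3] / [4];  Q = [1, 4] / [2, 5] / [3] / [6];  common shape = (2, 2, 1, 1)

Row-insert the values π_1, π_2, … into P one at a time, bumping the leftmost entry strictly greater than the inserted value down to the next row. The recording tableau Q records, in position (i, j), the step at which that cell was added to P.
  Insert 4 (step 1): P = [4];  Q = [1]
  Insert 3 (step 2): P = [3] / [4];  Q = [1] / [2]
  Insert 2 (step 3): P = [2] / [3] / [4];  Q = [1] / [2] / [3]
  Insert 6 (step 4): P = [2, 6] / [3] / [4];  Q = [1, 4] / [2] / [3]
  Insert 5 (step 5): P = [2, 5] / [3, 6] / [4];  Q = [1, 4] / [2, 5] / [3]
  Insert 1 (step 6): P = [1, 5] / [2, 6] / [3] / [4];  Q = [1, 4] / [2, 5] / [3] / [6]
Final shape: (2, 2, 1, 1).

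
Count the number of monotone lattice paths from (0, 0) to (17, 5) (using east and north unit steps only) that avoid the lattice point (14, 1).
Number of paths = 25809

Total paths from (0, 0) to (17, 5): C(22, 17) = 26334. Paths through (14, 1): (paths (0, 0) → (14, 1)) × (paths (14, 1) → (17, 5)) = C(15, 14) · C(7, 3) = 15 · 35 = 525. Avoidance count = 26334 − 525 = 25809.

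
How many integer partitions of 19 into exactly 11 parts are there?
p(19, 11 parts) = 22

Partitions of n into exactly k parts are in bijection with partitions of n − k into at most k parts (subtract 1 from each part). So p(19, exactly 11) = p(8, parts ≤ 11). Computing via the recurrence p(m, j) = p(m, j−1) + p(m−j, j) gives 22.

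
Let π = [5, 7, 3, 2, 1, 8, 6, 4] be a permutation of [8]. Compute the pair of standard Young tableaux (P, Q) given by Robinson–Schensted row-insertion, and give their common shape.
P = [1, 4, 8] / [2, 6] / [3, 7] / [5];  Q = [1, 2, 6] / [3, 7] / [4, 8] / [5];  common shape = (3, 2, 2, 1)

Row-insert the values π_1, π_2, … into P one at a time, bumping the leftmost entry strictly greater than the inserted value down to the next row. The recording tableau Q records, in position (i, j), the step at which that cell was added to P.
  Insert 5 (step 1): P = [5];  Q = [1]
  Insert 7 (step 2): P = [5, 7];  Q = [1, 2]
  Insert 3 (step 3): P = [3, 7] / [5];  Q = [1, 2] / [3]
  Insert 2 (step 4): P = [2, 7] / [3] / [5];  Q = [1, 2] / [3] / [4]
  Insert 1 (step 5): P = [1, 7] / [2] / [3] / [5];  Q = [1, 2] / [3] / [4] / [5]
  Insert 8 (step 6): P = [1, 7, 8] / [2] / [3] / [5];  Q = [1, 2, 6] / [3] / [4] / [5]
  Insert 6 (step 7): P = [1, 6, 8] / [2, 7] / [3] / [5];  Q = [1, 2, 6] / [3, 7] / [4] / [5]
  Insert 4 (step 8): P = [1, 4, 8] / [2, 6] / [3, 7] / [5];  Q = [1, 2, 6] / [3, 7] / [4, 8] / [5]
Final shape: (3, 2, 2, 1).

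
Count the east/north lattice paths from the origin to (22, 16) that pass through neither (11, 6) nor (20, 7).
Number of paths = 17832726364

Inclusion–exclusion. Total paths: C(38, 22) = 22239974430. Through P₁: C(17, 11)·C(21, 11) = 4365213216. Through P₂: C(27, 20)·C(11, 2) = 48841650. Since P₁ is strictly southwest of P₂, a monotone path through both must visit P₁ then P₂; paths through both = C(17, 11)·C(10, 9)·C(11, 2) = 6806800. Avoid both = 22239974430 − 4365213216 − 48841650 + 6806800 = 17832726364.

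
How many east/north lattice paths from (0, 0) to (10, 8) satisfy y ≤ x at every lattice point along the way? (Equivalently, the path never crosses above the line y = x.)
Number of paths = 11934

By the reflection principle (André's argument), the number of monotone paths to (10, 8) with n ≤ m that never go above y = x is C(18, 10) − C(18, 11) = 43758 − 31824 = 11934.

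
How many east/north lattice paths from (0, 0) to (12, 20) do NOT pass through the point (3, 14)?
Number of paths = 222389440

Total paths from (0, 0) to (12, 20): C(32, 12) = 225792840. Paths through (3, 14): (paths (0, 0) → (3, 14)) × (paths (3, 14) → (12, 20)) = C(17, 3) · C(15, 9) = 680 · 5005 = 3403400. Avoidance count = 225792840 − 3403400 = 222389440.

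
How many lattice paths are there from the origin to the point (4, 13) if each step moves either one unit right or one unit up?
Number of paths = 2380

A monotone lattice path from (0, 0) to (4, 13) consists of 4 east steps and 13 north steps in some order, so it is determined by which 4 of the 17 steps are east. The count is C(17, 4) = 2380.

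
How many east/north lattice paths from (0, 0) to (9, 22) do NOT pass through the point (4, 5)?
Number of paths = 16841991

Total paths from (0, 0) to (9, 22): C(31, 9) = 20160075. Paths through (4, 5): (paths (0, 0) → (4, 5)) × (paths (4, 5) → (9, 22)) = C(9, 4) · C(22, 5) = 126 · 26334 = 3318084. Avoidance count = 20160075 − 3318084 = 16841991.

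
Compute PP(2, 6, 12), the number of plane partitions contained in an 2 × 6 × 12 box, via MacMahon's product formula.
PP(2, 6, 12) = 71954064

Evaluate the triple product over i = 1..2, j = 1..6, k = 1..12. The factors are (2/1) · (3/2) · (4/3) · (5/4) · (6/5) · (7/6) · (8/7) · (9/8) · … (144 factors total). The numerators and denominators telescope so the product is an integer; carrying out the multiplication exactly gives PP(2, 6, 12) = 71954064.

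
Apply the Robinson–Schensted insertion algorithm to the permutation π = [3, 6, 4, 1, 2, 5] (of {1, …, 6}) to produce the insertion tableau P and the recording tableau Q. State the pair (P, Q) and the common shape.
P = [1, 2, 5] / [3, 4] / [6];  Q = [1, 2, 6] / [3, 5] / [4];  common shape = (3, 2, 1)

Row-insert the values π_1, π_2, … into P one at a time, bumping the leftmost entry strictly greater than the inserted value down to the next row. The recording tableau Q records, in position (i, j), the step at which that cell was added to P.
  Insert 3 (step 1): P = [3];  Q = [1]
  Insert 6 (step 2): P = [3, 6];  Q = [1, 2]
  Insert 4 (step 3): P = [3, 4] / [6];  Q = [1, 2] / [3]
  Insert 1 (step 4): P = [1, 4] / [3] / [6];  Q = [1, 2] / [3] / [4]
  Insert 2 (step 5): P = [1, 2] / [3, 4] / [6];  Q = [1, 2] / [3, 5] / [4]
  Insert 5 (step 6): P = [1, 2, 5] / [3, 4] / [6];  Q = [1, 2, 6] / [3, 5] / [4]
Final shape: (3, 2, 1).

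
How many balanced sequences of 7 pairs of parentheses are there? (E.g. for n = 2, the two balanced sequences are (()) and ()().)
C_7 = 429

These balanced parentheses are counted by the Catalan number C_n = (1/(n + 1)) · C(2n, n). For n = 7: C_7 = (1/8) · C(14, 7) = 3432/8 = 429.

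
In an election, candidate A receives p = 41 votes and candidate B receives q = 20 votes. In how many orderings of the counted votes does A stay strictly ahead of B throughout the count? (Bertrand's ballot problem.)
Strict-lead orderings = 2147042307851595

Total orderings of the 61 votes with 41 for A: C(61, 41) = 6236646703759395. By the Bertrand ballot formula (Cycle Lemma / reflection principle), the number of orderings in which A is strictly ahead of B throughout is (p − q)/(p + q) · C(p + q, p) = (41 − 20)/(41 + 20) · 6236646703759395 = 2147042307851595.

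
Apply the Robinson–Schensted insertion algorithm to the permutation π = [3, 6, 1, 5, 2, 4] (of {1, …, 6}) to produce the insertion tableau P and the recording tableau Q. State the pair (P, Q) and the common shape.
P = [1, 2, 4] / [3, 5] / [6];  Q = [1, 2, 6] / [3, 4] / [5];  common shape = (3, 2, 1)

Row-insert the values π_1, π_2, … into P one at a time, bumping the leftmost entry strictly greater than the inserted value down to the next row. The recording tableau Q records, in position (i, j), the step at which that cell was added to P.
  Insert 3 (step 1): P = [3];  Q = [1]
  Insert 6 (step 2): P = [3, 6];  Q = [1, 2]
  Insert 1 (step 3): P = [1, 6] / [3];  Q = [1, 2] / [3]
  Insert 5 (step 4): P = [1, 5] / [3, 6];  Q = [1, 2] / [3, 4]
  Insert 2 (step 5): P = [1, 2] / [3, 5] / [6];  Q = [1, 2] / [3, 4] / [5]
  Insert 4 (step 6): P = [1, 2, 4] / [3, 5] / [6];  Q = [1, 2, 6] / [3, 4] / [5]
Final shape: (3, 2, 1).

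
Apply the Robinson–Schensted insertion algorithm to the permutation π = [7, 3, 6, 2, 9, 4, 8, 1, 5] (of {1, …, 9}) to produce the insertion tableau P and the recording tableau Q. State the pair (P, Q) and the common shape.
P = [1, 4, 5] / [2, 6, 8] / [3, 9] / [7];  Q = [1, 3, 5] / [2, 6, 7] / [4, 9] / [8];  common shape = (3, 3, 2, 1)

Row-insert the values π_1, π_2, … into P one at a time, bumping the leftmost entry strictly greater than the inserted value down to the next row. The recording tableau Q records, in position (i, j), the step at which that cell was added to P.
  Insert 7 (step 1): P = [7];  Q = [1]
  Insert 3 (step 2): P = [3] / [7];  Q = [1] / [2]
  Insert 6 (step 3): P = [3, 6] / [7];  Q = [1, 3] / [2]
  Insert 2 (step 4): P = [2, 6] / [3] / [7];  Q = [1, 3] / [2] / [4]
  Insert 9 (step 5): P = [2, 6, 9] / [3] / [7];  Q = [1, 3, 5] / [2] / [4]
  Insert 4 (step 6): P = [2, 4, 9] / [3, 6] / [7];  Q = [1, 3, 5] / [2, 6] / [4]
  Insert 8 (step 7): P = [2, 4, 8] / [3, 6, 9] / [7];  Q = [1, 3, 5] / [2, 6, 7] / [4]
  Insert 1 (step 8): P = [1, 4, 8] / [2, 6, 9] / [3] / [7];  Q = [1, 3, 5] / [2, 6, 7] / [4] / [8]
  Insert 5 (step 9): P = [1, 4, 5] / [2, 6, 8] / [3, 9] / [7];  Q = [1, 3, 5] / [2, 6, 7] / [4, 9] / [8]
Final shape: (3, 3, 2, 1).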